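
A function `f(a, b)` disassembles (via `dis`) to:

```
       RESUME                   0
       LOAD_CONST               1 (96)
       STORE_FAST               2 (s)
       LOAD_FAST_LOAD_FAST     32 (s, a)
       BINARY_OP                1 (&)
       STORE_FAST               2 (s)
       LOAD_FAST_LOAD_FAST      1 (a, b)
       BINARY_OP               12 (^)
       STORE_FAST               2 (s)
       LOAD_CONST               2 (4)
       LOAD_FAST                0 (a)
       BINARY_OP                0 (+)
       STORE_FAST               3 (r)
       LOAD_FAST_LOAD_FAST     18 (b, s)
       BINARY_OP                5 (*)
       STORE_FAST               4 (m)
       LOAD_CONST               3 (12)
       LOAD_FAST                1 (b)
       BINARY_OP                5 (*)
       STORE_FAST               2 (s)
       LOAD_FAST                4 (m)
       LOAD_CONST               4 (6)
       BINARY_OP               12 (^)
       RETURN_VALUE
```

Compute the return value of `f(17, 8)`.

206

LOAD_CONST → push 96. Stack: [96]
STORE_FAST s → s=96. Stack: []
LOAD_FAST_LOAD_FAST s,a → push 96,17. Stack: [96, 17]
BINARY_OP & → 96 & 17 = 0. Stack: [0]
STORE_FAST s → s=0. Stack: []
LOAD_FAST_LOAD_FAST a,b → push 17,8. Stack: [17, 8]
BINARY_OP ^ → 17 ^ 8 = 25. Stack: [25]
STORE_FAST s → s=25. Stack: []
LOAD_CONST → push 4. Stack: [4]
LOAD_FAST a → push 17. Stack: [4, 17]
BINARY_OP + → 4 + 17 = 21. Stack: [21]
STORE_FAST r → r=21. Stack: []
LOAD_FAST_LOAD_FAST b,s → push 8,25. Stack: [8, 25]
BINARY_OP * → 8 * 25 = 200. Stack: [200]
STORE_FAST m → m=200. Stack: []
LOAD_CONST → push 12. Stack: [12]
LOAD_FAST b → push 8. Stack: [12, 8]
BINARY_OP * → 12 * 8 = 96. Stack: [96]
STORE_FAST s → s=96. Stack: []
LOAD_FAST m → push 200. Stack: [200]
LOAD_CONST → push 6. Stack: [200, 6]
BINARY_OP ^ → 200 ^ 6 = 206. Stack: [206]
RETURN_VALUE → return 206.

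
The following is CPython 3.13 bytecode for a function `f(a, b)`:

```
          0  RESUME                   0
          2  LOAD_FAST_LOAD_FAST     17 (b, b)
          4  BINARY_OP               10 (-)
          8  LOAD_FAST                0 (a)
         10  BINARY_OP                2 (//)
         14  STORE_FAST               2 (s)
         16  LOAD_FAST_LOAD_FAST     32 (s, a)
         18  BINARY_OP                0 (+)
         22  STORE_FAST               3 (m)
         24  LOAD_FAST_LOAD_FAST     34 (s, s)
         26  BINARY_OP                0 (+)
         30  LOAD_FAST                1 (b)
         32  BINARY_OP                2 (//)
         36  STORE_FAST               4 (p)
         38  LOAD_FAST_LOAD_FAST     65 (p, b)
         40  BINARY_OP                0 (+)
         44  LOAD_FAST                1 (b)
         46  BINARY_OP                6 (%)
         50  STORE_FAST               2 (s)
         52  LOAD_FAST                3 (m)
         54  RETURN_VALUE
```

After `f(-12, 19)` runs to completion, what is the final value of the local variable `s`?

LOAD_FAST_LOAD_FAST b,b → push 19,19. Stack: [19, 19]
BINARY_OP - → 19 - 19 = 0. Stack: [0]
LOAD_FAST a → push -12. Stack: [0, -12]
BINARY_OP // → 0 // -12 = 0. Stack: [0]
STORE_FAST s → s=0. Stack: []
LOAD_FAST_LOAD_FAST s,a → push 0,-12. Stack: [0, -12]
BINARY_OP + → 0 + -12 = -12. Stack: [-12]
STORE_FAST m → m=-12. Stack: []
LOAD_FAST_LOAD_FAST s,s → push 0,0. Stack: [0, 0]
BINARY_OP + → 0 + 0 = 0. Stack: [0]
LOAD_FAST b → push 19. Stack: [0, 19]
BINARY_OP // → 0 // 19 = 0. Stack: [0]
STORE_FAST p → p=0. Stack: []
LOAD_FAST_LOAD_FAST p,b → push 0,19. Stack: [0, 19]
BINARY_OP + → 0 + 19 = 19. Stack: [19]
LOAD_FAST b → push 19. Stack: [19, 19]
BINARY_OP % → 19 % 19 = 0. Stack: [0]
STORE_FAST s → s=0. Stack: []
LOAD_FAST m → push -12. Stack: [-12]
RETURN_VALUE → return -12.

0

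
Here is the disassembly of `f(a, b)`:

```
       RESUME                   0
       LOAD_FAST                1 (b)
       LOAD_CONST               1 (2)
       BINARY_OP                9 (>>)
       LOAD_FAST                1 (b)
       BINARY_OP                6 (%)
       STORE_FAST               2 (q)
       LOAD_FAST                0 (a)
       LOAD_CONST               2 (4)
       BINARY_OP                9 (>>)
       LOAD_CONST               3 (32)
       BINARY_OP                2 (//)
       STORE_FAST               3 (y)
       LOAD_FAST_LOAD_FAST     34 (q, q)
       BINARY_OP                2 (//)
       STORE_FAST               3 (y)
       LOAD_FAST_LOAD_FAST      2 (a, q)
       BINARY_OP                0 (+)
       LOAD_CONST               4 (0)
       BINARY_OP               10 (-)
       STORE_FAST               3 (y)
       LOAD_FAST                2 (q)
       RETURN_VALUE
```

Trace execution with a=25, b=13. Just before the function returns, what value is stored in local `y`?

28

LOAD_FAST b → push 13. Stack: [13]
LOAD_CONST → push 2. Stack: [13, 2]
BINARY_OP >> → 13 >> 2 = 3. Stack: [3]
LOAD_FAST b → push 13. Stack: [3, 13]
BINARY_OP % → 3 % 13 = 3. Stack: [3]
STORE_FAST q → q=3. Stack: []
LOAD_FAST a → push 25. Stack: [25]
LOAD_CONST → push 4. Stack: [25, 4]
BINARY_OP >> → 25 >> 4 = 1. Stack: [1]
LOAD_CONST → push 32. Stack: [1, 32]
BINARY_OP // → 1 // 32 = 0. Stack: [0]
STORE_FAST y → y=0. Stack: []
LOAD_FAST_LOAD_FAST q,q → push 3,3. Stack: [3, 3]
BINARY_OP // → 3 // 3 = 1. Stack: [1]
STORE_FAST y → y=1. Stack: []
LOAD_FAST_LOAD_FAST a,q → push 25,3. Stack: [25, 3]
BINARY_OP + → 25 + 3 = 28. Stack: [28]
LOAD_CONST → push 0. Stack: [28, 0]
BINARY_OP - → 28 - 0 = 28. Stack: [28]
STORE_FAST y → y=28. Stack: []
LOAD_FAST q → push 3. Stack: [3]
RETURN_VALUE → return 3.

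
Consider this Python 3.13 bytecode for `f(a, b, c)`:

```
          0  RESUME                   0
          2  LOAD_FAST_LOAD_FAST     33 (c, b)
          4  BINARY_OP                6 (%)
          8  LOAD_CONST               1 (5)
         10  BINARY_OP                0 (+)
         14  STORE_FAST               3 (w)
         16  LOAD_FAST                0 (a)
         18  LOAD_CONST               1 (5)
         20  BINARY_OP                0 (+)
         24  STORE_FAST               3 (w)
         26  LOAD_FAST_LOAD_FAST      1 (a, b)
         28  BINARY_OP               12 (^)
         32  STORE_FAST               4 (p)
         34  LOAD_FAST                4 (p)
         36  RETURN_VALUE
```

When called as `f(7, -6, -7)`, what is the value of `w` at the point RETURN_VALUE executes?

LOAD_FAST_LOAD_FAST c,b → push -7,-6. Stack: [-7, -6]
BINARY_OP % → -7 % -6 = -1. Stack: [-1]
LOAD_CONST → push 5. Stack: [-1, 5]
BINARY_OP + → -1 + 5 = 4. Stack: [4]
STORE_FAST w → w=4. Stack: []
LOAD_FAST a → push 7. Stack: [7]
LOAD_CONST → push 5. Stack: [7, 5]
BINARY_OP + → 7 + 5 = 12. Stack: [12]
STORE_FAST w → w=12. Stack: []
LOAD_FAST_LOAD_FAST a,b → push 7,-6. Stack: [7, -6]
BINARY_OP ^ → 7 ^ -6 = -3. Stack: [-3]
STORE_FAST p → p=-3. Stack: []
LOAD_FAST p → push -3. Stack: [-3]
RETURN_VALUE → return -3.

12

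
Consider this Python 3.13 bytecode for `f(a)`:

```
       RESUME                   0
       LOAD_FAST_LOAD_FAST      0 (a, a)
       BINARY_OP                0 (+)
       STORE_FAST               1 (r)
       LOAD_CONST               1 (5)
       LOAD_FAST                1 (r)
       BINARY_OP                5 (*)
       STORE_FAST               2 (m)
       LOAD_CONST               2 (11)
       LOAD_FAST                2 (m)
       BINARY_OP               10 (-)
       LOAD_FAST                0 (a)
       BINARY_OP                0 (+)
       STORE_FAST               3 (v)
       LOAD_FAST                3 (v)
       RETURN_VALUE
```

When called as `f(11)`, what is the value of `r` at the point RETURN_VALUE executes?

22

LOAD_FAST_LOAD_FAST a,a → push 11,11. Stack: [11, 11]
BINARY_OP + → 11 + 11 = 22. Stack: [22]
STORE_FAST r → r=22. Stack: []
LOAD_CONST → push 5. Stack: [5]
LOAD_FAST r → push 22. Stack: [5, 22]
BINARY_OP * → 5 * 22 = 110. Stack: [110]
STORE_FAST m → m=110. Stack: []
LOAD_CONST → push 11. Stack: [11]
LOAD_FAST m → push 110. Stack: [11, 110]
BINARY_OP - → 11 - 110 = -99. Stack: [-99]
LOAD_FAST a → push 11. Stack: [-99, 11]
BINARY_OP + → -99 + 11 = -88. Stack: [-88]
STORE_FAST v → v=-88. Stack: []
LOAD_FAST v → push -88. Stack: [-88]
RETURN_VALUE → return -88.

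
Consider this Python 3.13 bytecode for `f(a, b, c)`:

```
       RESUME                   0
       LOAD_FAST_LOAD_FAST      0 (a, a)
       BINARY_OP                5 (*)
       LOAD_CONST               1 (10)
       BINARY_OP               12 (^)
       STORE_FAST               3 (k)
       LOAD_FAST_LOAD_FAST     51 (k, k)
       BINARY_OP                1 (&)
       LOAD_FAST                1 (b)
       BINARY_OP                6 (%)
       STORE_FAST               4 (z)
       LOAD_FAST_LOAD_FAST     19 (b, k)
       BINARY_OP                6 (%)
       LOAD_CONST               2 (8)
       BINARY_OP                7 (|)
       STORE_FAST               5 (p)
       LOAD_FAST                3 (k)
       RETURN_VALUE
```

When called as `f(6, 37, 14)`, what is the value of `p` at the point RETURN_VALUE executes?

LOAD_FAST_LOAD_FAST a,a → push 6,6. Stack: [6, 6]
BINARY_OP * → 6 * 6 = 36. Stack: [36]
LOAD_CONST → push 10. Stack: [36, 10]
BINARY_OP ^ → 36 ^ 10 = 46. Stack: [46]
STORE_FAST k → k=46. Stack: []
LOAD_FAST_LOAD_FAST k,k → push 46,46. Stack: [46, 46]
BINARY_OP & → 46 & 46 = 46. Stack: [46]
LOAD_FAST b → push 37. Stack: [46, 37]
BINARY_OP % → 46 % 37 = 9. Stack: [9]
STORE_FAST z → z=9. Stack: []
LOAD_FAST_LOAD_FAST b,k → push 37,46. Stack: [37, 46]
BINARY_OP % → 37 % 46 = 37. Stack: [37]
LOAD_CONST → push 8. Stack: [37, 8]
BINARY_OP | → 37 | 8 = 45. Stack: [45]
STORE_FAST p → p=45. Stack: []
LOAD_FAST k → push 46. Stack: [46]
RETURN_VALUE → return 46.

45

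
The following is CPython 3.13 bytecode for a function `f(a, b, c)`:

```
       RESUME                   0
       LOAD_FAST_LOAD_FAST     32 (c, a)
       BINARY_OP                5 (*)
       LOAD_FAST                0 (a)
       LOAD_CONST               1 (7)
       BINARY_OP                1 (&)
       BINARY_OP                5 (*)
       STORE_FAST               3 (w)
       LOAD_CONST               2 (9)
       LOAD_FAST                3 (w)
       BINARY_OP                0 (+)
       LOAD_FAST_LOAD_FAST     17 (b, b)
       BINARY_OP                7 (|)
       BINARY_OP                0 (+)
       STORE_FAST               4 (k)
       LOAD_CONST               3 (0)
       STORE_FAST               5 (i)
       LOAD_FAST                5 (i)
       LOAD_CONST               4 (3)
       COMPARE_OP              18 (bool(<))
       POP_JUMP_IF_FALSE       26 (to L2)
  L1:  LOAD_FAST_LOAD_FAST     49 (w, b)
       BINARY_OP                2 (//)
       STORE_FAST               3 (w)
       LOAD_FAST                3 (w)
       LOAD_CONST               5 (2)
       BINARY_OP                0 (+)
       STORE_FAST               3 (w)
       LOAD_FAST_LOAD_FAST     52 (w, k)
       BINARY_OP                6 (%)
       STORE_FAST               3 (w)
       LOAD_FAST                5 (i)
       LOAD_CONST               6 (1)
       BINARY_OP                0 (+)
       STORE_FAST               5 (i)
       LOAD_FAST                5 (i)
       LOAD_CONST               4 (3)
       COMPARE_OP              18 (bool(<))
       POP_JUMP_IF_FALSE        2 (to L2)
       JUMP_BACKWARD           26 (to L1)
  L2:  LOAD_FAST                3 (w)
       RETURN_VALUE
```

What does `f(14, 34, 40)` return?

LOAD_FAST_LOAD_FAST c,a → push 40,14
BINARY_OP * → 40 * 14 = 560
LOAD_FAST a → push 14
LOAD_CONST → push 7
BINARY_OP & → 14 & 7 = 6
BINARY_OP * → 560 * 6 = 3360
STORE_FAST w → w=3360
LOAD_CONST → push 9
LOAD_FAST w → push 3360
BINARY_OP + → 9 + 3360 = 3369
LOAD_FAST_LOAD_FAST b,b → push 34,34
BINARY_OP | → 34 | 34 = 34
BINARY_OP + → 3369 + 34 = 3403
STORE_FAST k → k=3403
LOAD_CONST → push 0
STORE_FAST i → i=0
LOAD_FAST i → push 0
LOAD_CONST → push 3
COMPARE_OP bool(<) → 0 vs 3 = True
POP_JUMP_IF_FALSE → pop True; no jump
LOAD_FAST_LOAD_FAST w,b → push 3360,34
BINARY_OP // → 3360 // 34 = 98
STORE_FAST w → w=98
LOAD_FAST w → push 98
LOAD_CONST → push 2
BINARY_OP + → 98 + 2 = 100
STORE_FAST w → w=100
LOAD_FAST_LOAD_FAST w,k → push 100,3403
BINARY_OP % → 100 % 3403 = 100
STORE_FAST w → w=100
LOAD_FAST i → push 0
LOAD_CONST → push 1
BINARY_OP + → 0 + 1 = 1
STORE_FAST i → i=1
LOAD_FAST i → push 1
LOAD_CONST → push 3
COMPARE_OP bool(<) → 1 vs 3 = True
POP_JUMP_IF_FALSE → pop True; no jump
LOAD_FAST_LOAD_FAST w,b → push 100,34
BINARY_OP // → 100 // 34 = 2
STORE_FAST w → w=2
LOAD_FAST w → push 2
LOAD_CONST → push 2
BINARY_OP + → 2 + 2 = 4
STORE_FAST w → w=4
LOAD_FAST_LOAD_FAST w,k → push 4,3403
BINARY_OP % → 4 % 3403 = 4
STORE_FAST w → w=4
LOAD_FAST i → push 1
LOAD_CONST → push 1
BINARY_OP + → 1 + 1 = 2
STORE_FAST i → i=2
LOAD_FAST i → push 2
LOAD_CONST → push 3
COMPARE_OP bool(<) → 2 vs 3 = True
POP_JUMP_IF_FALSE → pop True; no jump
LOAD_FAST_LOAD_FAST w,b → push 4,34
BINARY_OP // → 4 // 34 = 0
STORE_FAST w → w=0
LOAD_FAST w → push 0
LOAD_CONST → push 2
BINARY_OP + → 0 + 2 = 2
STORE_FAST w → w=2
LOAD_FAST_LOAD_FAST w,k → push 2,3403
BINARY_OP % → 2 % 3403 = 2
STORE_FAST w → w=2
LOAD_FAST i → push 2
LOAD_CONST → push 1
BINARY_OP + → 2 + 1 = 3
STORE_FAST i → i=3
LOAD_FAST i → push 3
LOAD_CONST → push 3
COMPARE_OP bool(<) → 3 vs 3 = False
POP_JUMP_IF_FALSE → pop False; jump
LOAD_FAST w → push 2
RETURN_VALUE → return 2.

2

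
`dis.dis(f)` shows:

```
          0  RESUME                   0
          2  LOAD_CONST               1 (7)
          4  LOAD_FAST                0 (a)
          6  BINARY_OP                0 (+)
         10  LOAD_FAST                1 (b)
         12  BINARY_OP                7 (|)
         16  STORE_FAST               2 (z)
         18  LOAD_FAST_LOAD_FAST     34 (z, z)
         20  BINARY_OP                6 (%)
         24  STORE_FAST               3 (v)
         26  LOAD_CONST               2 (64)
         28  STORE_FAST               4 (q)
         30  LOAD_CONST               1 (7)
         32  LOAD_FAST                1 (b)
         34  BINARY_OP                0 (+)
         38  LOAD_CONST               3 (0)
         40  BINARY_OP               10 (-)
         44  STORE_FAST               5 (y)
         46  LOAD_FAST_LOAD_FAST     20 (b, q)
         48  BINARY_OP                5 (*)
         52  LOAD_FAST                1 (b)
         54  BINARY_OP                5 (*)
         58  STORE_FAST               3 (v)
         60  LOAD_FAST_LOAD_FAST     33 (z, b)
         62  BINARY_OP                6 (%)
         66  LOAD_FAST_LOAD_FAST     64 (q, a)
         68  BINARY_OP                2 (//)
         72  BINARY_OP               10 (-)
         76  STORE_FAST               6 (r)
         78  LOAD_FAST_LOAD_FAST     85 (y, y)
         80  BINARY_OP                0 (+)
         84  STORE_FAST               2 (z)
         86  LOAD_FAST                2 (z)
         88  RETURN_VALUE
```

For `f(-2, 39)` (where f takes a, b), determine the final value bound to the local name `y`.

46

LOAD_CONST → push 7. Stack: [7]
LOAD_FAST a → push -2. Stack: [7, -2]
BINARY_OP + → 7 + -2 = 5. Stack: [5]
LOAD_FAST b → push 39. Stack: [5, 39]
BINARY_OP | → 5 | 39 = 39. Stack: [39]
STORE_FAST z → z=39. Stack: []
LOAD_FAST_LOAD_FAST z,z → push 39,39. Stack: [39, 39]
BINARY_OP % → 39 % 39 = 0. Stack: [0]
STORE_FAST v → v=0. Stack: []
LOAD_CONST → push 64. Stack: [64]
STORE_FAST q → q=64. Stack: []
LOAD_CONST → push 7. Stack: [7]
LOAD_FAST b → push 39. Stack: [7, 39]
BINARY_OP + → 7 + 39 = 46. Stack: [46]
LOAD_CONST → push 0. Stack: [46, 0]
BINARY_OP - → 46 - 0 = 46. Stack: [46]
STORE_FAST y → y=46. Stack: []
LOAD_FAST_LOAD_FAST b,q → push 39,64. Stack: [39, 64]
BINARY_OP * → 39 * 64 = 2496. Stack: [2496]
LOAD_FAST b → push 39. Stack: [2496, 39]
BINARY_OP * → 2496 * 39 = 97344. Stack: [97344]
STORE_FAST v → v=97344. Stack: []
LOAD_FAST_LOAD_FAST z,b → push 39,39. Stack: [39, 39]
BINARY_OP % → 39 % 39 = 0. Stack: [0]
LOAD_FAST_LOAD_FAST q,a → push 64,-2. Stack: [0, 64, -2]
BINARY_OP // → 64 // -2 = -32. Stack: [0, -32]
BINARY_OP - → 0 - -32 = 32. Stack: [32]
STORE_FAST r → r=32. Stack: []
LOAD_FAST_LOAD_FAST y,y → push 46,46. Stack: [46, 46]
BINARY_OP + → 46 + 46 = 92. Stack: [92]
STORE_FAST z → z=92. Stack: []
LOAD_FAST z → push 92. Stack: [92]
RETURN_VALUE → return 92.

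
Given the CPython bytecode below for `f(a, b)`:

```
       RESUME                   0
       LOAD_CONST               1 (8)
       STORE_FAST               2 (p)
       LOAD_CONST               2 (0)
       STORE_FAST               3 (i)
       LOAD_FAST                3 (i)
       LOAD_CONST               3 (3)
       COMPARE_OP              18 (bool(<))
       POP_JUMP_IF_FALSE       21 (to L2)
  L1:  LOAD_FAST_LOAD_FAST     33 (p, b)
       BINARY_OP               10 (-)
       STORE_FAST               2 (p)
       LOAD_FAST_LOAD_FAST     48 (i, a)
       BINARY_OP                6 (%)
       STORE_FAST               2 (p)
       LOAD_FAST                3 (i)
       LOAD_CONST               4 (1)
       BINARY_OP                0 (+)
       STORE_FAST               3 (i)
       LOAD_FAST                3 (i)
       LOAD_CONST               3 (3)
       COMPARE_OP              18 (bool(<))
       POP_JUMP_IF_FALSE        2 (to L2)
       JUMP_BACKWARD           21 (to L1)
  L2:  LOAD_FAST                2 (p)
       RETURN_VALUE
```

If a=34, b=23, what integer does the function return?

2

LOAD_CONST → push 8. Stack: [8]
STORE_FAST p → p=8. Stack: []
LOAD_CONST → push 0. Stack: [0]
STORE_FAST i → i=0. Stack: []
LOAD_FAST i → push 0. Stack: [0]
LOAD_CONST → push 3. Stack: [0, 3]
COMPARE_OP bool(<) → 0 vs 3 = True. Stack: [True]
POP_JUMP_IF_FALSE → pop True; no jump. Stack: []
LOAD_FAST_LOAD_FAST p,b → push 8,23. Stack: [8, 23]
BINARY_OP - → 8 - 23 = -15. Stack: [-15]
STORE_FAST p → p=-15. Stack: []
LOAD_FAST_LOAD_FAST i,a → push 0,34. Stack: [0, 34]
BINARY_OP % → 0 % 34 = 0. Stack: [0]
STORE_FAST p → p=0. Stack: []
LOAD_FAST i → push 0. Stack: [0]
LOAD_CONST → push 1. Stack: [0, 1]
BINARY_OP + → 0 + 1 = 1. Stack: [1]
STORE_FAST i → i=1. Stack: []
LOAD_FAST i → push 1. Stack: [1]
LOAD_CONST → push 3. Stack: [1, 3]
COMPARE_OP bool(<) → 1 vs 3 = True. Stack: [True]
POP_JUMP_IF_FALSE → pop True; no jump. Stack: []
LOAD_FAST_LOAD_FAST p,b → push 0,23. Stack: [0, 23]
BINARY_OP - → 0 - 23 = -23. Stack: [-23]
STORE_FAST p → p=-23. Stack: []
LOAD_FAST_LOAD_FAST i,a → push 1,34. Stack: [1, 34]
BINARY_OP % → 1 % 34 = 1. Stack: [1]
STORE_FAST p → p=1. Stack: []
LOAD_FAST i → push 1. Stack: [1]
LOAD_CONST → push 1. Stack: [1, 1]
BINARY_OP + → 1 + 1 = 2. Stack: [2]
STORE_FAST i → i=2. Stack: []
LOAD_FAST i → push 2. Stack: [2]
LOAD_CONST → push 3. Stack: [2, 3]
COMPARE_OP bool(<) → 2 vs 3 = True. Stack: [True]
POP_JUMP_IF_FALSE → pop True; no jump. Stack: []
LOAD_FAST_LOAD_FAST p,b → push 1,23. Stack: [1, 23]
BINARY_OP - → 1 - 23 = -22. Stack: [-22]
STORE_FAST p → p=-22. Stack: []
LOAD_FAST_LOAD_FAST i,a → push 2,34. Stack: [2, 34]
BINARY_OP % → 2 % 34 = 2. Stack: [2]
STORE_FAST p → p=2. Stack: []
LOAD_FAST i → push 2. Stack: [2]
LOAD_CONST → push 1. Stack: [2, 1]
BINARY_OP + → 2 + 1 = 3. Stack: [3]
STORE_FAST i → i=3. Stack: []
LOAD_FAST i → push 3. Stack: [3]
LOAD_CONST → push 3. Stack: [3, 3]
COMPARE_OP bool(<) → 3 vs 3 = False. Stack: [False]
POP_JUMP_IF_FALSE → pop False; jump. Stack: []
LOAD_FAST p → push 2. Stack: [2]
RETURN_VALUE → return 2.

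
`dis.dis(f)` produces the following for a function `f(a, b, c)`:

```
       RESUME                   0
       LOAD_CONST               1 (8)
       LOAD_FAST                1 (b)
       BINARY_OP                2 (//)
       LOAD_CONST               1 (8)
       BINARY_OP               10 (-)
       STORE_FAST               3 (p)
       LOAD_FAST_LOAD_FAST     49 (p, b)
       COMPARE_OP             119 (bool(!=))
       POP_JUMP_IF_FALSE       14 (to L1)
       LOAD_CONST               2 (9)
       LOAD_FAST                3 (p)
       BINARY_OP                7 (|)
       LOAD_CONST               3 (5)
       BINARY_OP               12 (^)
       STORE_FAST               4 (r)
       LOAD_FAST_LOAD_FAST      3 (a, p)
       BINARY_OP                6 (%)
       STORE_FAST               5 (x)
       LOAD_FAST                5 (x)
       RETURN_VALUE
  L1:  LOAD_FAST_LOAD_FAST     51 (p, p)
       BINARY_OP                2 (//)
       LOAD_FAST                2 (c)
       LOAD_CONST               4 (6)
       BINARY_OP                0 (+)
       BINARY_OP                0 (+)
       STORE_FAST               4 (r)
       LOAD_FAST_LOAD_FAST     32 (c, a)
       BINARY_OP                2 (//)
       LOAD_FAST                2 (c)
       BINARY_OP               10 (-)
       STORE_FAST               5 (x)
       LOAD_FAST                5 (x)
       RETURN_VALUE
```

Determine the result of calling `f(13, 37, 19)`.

-3

LOAD_CONST → push 8. Stack: [8]
LOAD_FAST b → push 37. Stack: [8, 37]
BINARY_OP // → 8 // 37 = 0. Stack: [0]
LOAD_CONST → push 8. Stack: [0, 8]
BINARY_OP - → 0 - 8 = -8. Stack: [-8]
STORE_FAST p → p=-8. Stack: []
LOAD_FAST_LOAD_FAST p,b → push -8,37. Stack: [-8, 37]
COMPARE_OP bool(!=) → -8 vs 37 = True. Stack: [True]
POP_JUMP_IF_FALSE → pop True; no jump. Stack: []
LOAD_CONST → push 9. Stack: [9]
LOAD_FAST p → push -8. Stack: [9, -8]
BINARY_OP | → 9 | -8 = -7. Stack: [-7]
LOAD_CONST → push 5. Stack: [-7, 5]
BINARY_OP ^ → -7 ^ 5 = -4. Stack: [-4]
STORE_FAST r → r=-4. Stack: []
LOAD_FAST_LOAD_FAST a,p → push 13,-8. Stack: [13, -8]
BINARY_OP % → 13 % -8 = -3. Stack: [-3]
STORE_FAST x → x=-3. Stack: []
LOAD_FAST x → push -3. Stack: [-3]
RETURN_VALUE → return -3.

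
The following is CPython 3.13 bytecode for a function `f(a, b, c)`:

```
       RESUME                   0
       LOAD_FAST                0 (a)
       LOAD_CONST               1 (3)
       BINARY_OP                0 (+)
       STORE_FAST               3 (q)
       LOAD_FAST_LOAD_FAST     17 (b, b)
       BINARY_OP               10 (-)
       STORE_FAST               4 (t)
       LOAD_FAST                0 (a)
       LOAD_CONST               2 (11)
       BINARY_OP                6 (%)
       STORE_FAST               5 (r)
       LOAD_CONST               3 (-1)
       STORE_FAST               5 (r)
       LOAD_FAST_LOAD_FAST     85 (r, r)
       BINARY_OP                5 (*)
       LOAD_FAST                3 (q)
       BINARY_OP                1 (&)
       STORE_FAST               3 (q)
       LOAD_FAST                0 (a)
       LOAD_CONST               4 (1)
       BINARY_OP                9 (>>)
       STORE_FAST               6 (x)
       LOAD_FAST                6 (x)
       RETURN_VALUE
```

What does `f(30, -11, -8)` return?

LOAD_FAST a → push 30. Stack: [30]
LOAD_CONST → push 3. Stack: [30, 3]
BINARY_OP + → 30 + 3 = 33. Stack: [33]
STORE_FAST q → q=33. Stack: []
LOAD_FAST_LOAD_FAST b,b → push -11,-11. Stack: [-11, -11]
BINARY_OP - → -11 - -11 = 0. Stack: [0]
STORE_FAST t → t=0. Stack: []
LOAD_FAST a → push 30. Stack: [30]
LOAD_CONST → push 11. Stack: [30, 11]
BINARY_OP % → 30 % 11 = 8. Stack: [8]
STORE_FAST r → r=8. Stack: []
LOAD_CONST → push -1. Stack: [-1]
STORE_FAST r → r=-1. Stack: []
LOAD_FAST_LOAD_FAST r,r → push -1,-1. Stack: [-1, -1]
BINARY_OP * → -1 * -1 = 1. Stack: [1]
LOAD_FAST q → push 33. Stack: [1, 33]
BINARY_OP & → 1 & 33 = 1. Stack: [1]
STORE_FAST q → q=1. Stack: []
LOAD_FAST a → push 30. Stack: [30]
LOAD_CONST → push 1. Stack: [30, 1]
BINARY_OP >> → 30 >> 1 = 15. Stack: [15]
STORE_FAST x → x=15. Stack: []
LOAD_FAST x → push 15. Stack: [15]
RETURN_VALUE → return 15.

15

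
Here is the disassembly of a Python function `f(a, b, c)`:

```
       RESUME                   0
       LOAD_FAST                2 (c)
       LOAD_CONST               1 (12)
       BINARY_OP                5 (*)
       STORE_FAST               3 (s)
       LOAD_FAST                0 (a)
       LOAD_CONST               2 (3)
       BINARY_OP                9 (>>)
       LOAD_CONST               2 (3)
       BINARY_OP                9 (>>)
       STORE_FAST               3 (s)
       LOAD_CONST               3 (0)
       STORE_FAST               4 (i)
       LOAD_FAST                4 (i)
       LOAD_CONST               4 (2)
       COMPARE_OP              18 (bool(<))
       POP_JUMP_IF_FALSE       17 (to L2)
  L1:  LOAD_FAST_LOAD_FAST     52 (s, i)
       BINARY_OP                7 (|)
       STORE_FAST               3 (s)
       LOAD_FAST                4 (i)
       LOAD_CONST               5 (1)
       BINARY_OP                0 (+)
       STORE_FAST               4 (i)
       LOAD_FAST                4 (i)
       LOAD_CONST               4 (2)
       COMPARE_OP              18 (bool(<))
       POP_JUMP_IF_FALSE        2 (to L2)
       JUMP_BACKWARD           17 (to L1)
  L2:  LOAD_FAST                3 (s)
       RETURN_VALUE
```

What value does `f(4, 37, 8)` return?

1

LOAD_FAST c → push 8. Stack: [8]
LOAD_CONST → push 12. Stack: [8, 12]
BINARY_OP * → 8 * 12 = 96. Stack: [96]
STORE_FAST s → s=96. Stack: []
LOAD_FAST a → push 4. Stack: [4]
LOAD_CONST → push 3. Stack: [4, 3]
BINARY_OP >> → 4 >> 3 = 0. Stack: [0]
LOAD_CONST → push 3. Stack: [0, 3]
BINARY_OP >> → 0 >> 3 = 0. Stack: [0]
STORE_FAST s → s=0. Stack: []
LOAD_CONST → push 0. Stack: [0]
STORE_FAST i → i=0. Stack: []
LOAD_FAST i → push 0. Stack: [0]
LOAD_CONST → push 2. Stack: [0, 2]
COMPARE_OP bool(<) → 0 vs 2 = True. Stack: [True]
POP_JUMP_IF_FALSE → pop True; no jump. Stack: []
LOAD_FAST_LOAD_FAST s,i → push 0,0. Stack: [0, 0]
BINARY_OP | → 0 | 0 = 0. Stack: [0]
STORE_FAST s → s=0. Stack: []
LOAD_FAST i → push 0. Stack: [0]
LOAD_CONST → push 1. Stack: [0, 1]
BINARY_OP + → 0 + 1 = 1. Stack: [1]
STORE_FAST i → i=1. Stack: []
LOAD_FAST i → push 1. Stack: [1]
LOAD_CONST → push 2. Stack: [1, 2]
COMPARE_OP bool(<) → 1 vs 2 = True. Stack: [True]
POP_JUMP_IF_FALSE → pop True; no jump. Stack: []
LOAD_FAST_LOAD_FAST s,i → push 0,1. Stack: [0, 1]
BINARY_OP | → 0 | 1 = 1. Stack: [1]
STORE_FAST s → s=1. Stack: []
LOAD_FAST i → push 1. Stack: [1]
LOAD_CONST → push 1. Stack: [1, 1]
BINARY_OP + → 1 + 1 = 2. Stack: [2]
STORE_FAST i → i=2. Stack: []
LOAD_FAST i → push 2. Stack: [2]
LOAD_CONST → push 2. Stack: [2, 2]
COMPARE_OP bool(<) → 2 vs 2 = False. Stack: [False]
POP_JUMP_IF_FALSE → pop False; jump. Stack: []
LOAD_FAST s → push 1. Stack: [1]
RETURN_VALUE → return 1.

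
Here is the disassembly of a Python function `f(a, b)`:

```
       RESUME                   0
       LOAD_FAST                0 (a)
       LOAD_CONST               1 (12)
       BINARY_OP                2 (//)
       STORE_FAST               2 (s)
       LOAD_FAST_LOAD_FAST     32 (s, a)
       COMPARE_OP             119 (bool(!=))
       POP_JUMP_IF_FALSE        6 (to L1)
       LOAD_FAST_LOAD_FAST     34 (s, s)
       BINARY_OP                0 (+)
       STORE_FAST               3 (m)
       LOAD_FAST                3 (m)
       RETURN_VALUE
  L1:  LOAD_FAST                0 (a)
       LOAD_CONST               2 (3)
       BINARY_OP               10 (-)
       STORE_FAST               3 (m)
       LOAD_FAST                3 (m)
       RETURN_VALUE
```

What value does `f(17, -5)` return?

2

LOAD_FAST a → push 17. Stack: [17]
LOAD_CONST → push 12. Stack: [17, 12]
BINARY_OP // → 17 // 12 = 1. Stack: [1]
STORE_FAST s → s=1. Stack: []
LOAD_FAST_LOAD_FAST s,a → push 1,17. Stack: [1, 17]
COMPARE_OP bool(!=) → 1 vs 17 = True. Stack: [True]
POP_JUMP_IF_FALSE → pop True; no jump. Stack: []
LOAD_FAST_LOAD_FAST s,s → push 1,1. Stack: [1, 1]
BINARY_OP + → 1 + 1 = 2. Stack: [2]
STORE_FAST m → m=2. Stack: []
LOAD_FAST m → push 2. Stack: [2]
RETURN_VALUE → return 2.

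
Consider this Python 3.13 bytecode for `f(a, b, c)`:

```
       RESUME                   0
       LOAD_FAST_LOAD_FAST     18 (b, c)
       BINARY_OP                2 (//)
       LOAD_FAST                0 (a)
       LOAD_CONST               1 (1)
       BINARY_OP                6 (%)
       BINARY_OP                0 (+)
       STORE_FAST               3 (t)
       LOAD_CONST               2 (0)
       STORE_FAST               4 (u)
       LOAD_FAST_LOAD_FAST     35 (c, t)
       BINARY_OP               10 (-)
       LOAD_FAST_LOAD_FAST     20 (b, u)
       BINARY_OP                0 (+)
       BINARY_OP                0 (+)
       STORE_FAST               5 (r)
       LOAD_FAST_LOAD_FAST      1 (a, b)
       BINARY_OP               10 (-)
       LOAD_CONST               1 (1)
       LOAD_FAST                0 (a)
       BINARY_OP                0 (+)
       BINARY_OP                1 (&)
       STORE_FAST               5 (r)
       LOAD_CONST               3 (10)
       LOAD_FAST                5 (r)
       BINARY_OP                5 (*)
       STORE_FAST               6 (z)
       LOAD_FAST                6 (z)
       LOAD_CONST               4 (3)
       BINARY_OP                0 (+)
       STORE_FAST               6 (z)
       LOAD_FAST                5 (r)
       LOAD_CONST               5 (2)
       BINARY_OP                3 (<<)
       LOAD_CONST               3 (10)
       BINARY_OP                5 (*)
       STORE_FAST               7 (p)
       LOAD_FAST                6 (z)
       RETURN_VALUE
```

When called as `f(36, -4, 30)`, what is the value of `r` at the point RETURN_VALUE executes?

32

LOAD_FAST_LOAD_FAST b,c → push -4,30. Stack: [-4, 30]
BINARY_OP // → -4 // 30 = -1. Stack: [-1]
LOAD_FAST a → push 36. Stack: [-1, 36]
LOAD_CONST → push 1. Stack: [-1, 36, 1]
BINARY_OP % → 36 % 1 = 0. Stack: [-1, 0]
BINARY_OP + → -1 + 0 = -1. Stack: [-1]
STORE_FAST t → t=-1. Stack: []
LOAD_CONST → push 0. Stack: [0]
STORE_FAST u → u=0. Stack: []
LOAD_FAST_LOAD_FAST c,t → push 30,-1. Stack: [30, -1]
BINARY_OP - → 30 - -1 = 31. Stack: [31]
LOAD_FAST_LOAD_FAST b,u → push -4,0. Stack: [31, -4, 0]
BINARY_OP + → -4 + 0 = -4. Stack: [31, -4]
BINARY_OP + → 31 + -4 = 27. Stack: [27]
STORE_FAST r → r=27. Stack: []
LOAD_FAST_LOAD_FAST a,b → push 36,-4. Stack: [36, -4]
BINARY_OP - → 36 - -4 = 40. Stack: [40]
LOAD_CONST → push 1. Stack: [40, 1]
LOAD_FAST a → push 36. Stack: [40, 1, 36]
BINARY_OP + → 1 + 36 = 37. Stack: [40, 37]
BINARY_OP & → 40 & 37 = 32. Stack: [32]
STORE_FAST r → r=32. Stack: []
LOAD_CONST → push 10. Stack: [10]
LOAD_FAST r → push 32. Stack: [10, 32]
BINARY_OP * → 10 * 32 = 320. Stack: [320]
STORE_FAST z → z=320. Stack: []
LOAD_FAST z → push 320. Stack: [320]
LOAD_CONST → push 3. Stack: [320, 3]
BINARY_OP + → 320 + 3 = 323. Stack: [323]
STORE_FAST z → z=323. Stack: []
LOAD_FAST r → push 32. Stack: [32]
LOAD_CONST → push 2. Stack: [32, 2]
BINARY_OP << → 32 << 2 = 128. Stack: [128]
LOAD_CONST → push 10. Stack: [128, 10]
BINARY_OP * → 128 * 10 = 1280. Stack: [1280]
STORE_FAST p → p=1280. Stack: []
LOAD_FAST z → push 323. Stack: [323]
RETURN_VALUE → return 323.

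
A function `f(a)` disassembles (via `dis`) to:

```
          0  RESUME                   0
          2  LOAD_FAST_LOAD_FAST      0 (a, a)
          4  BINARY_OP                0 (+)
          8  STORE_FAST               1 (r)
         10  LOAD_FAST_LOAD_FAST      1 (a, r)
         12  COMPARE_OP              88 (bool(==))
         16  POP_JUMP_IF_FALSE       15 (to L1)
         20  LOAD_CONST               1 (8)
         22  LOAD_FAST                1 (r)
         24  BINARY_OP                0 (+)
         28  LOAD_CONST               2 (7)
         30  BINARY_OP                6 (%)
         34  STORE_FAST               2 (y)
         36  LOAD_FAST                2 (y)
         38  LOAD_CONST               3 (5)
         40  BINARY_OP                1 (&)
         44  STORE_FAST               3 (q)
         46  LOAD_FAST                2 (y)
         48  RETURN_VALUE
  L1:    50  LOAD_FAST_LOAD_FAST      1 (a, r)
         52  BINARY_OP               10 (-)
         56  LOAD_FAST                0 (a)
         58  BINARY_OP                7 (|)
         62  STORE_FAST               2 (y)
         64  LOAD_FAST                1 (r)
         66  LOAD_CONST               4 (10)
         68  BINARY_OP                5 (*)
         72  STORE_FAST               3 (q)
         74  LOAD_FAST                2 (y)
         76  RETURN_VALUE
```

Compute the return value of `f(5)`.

LOAD_FAST_LOAD_FAST a,a → push 5,5. Stack: [5, 5]
BINARY_OP + → 5 + 5 = 10. Stack: [10]
STORE_FAST r → r=10. Stack: []
LOAD_FAST_LOAD_FAST a,r → push 5,10. Stack: [5, 10]
COMPARE_OP bool(==) → 5 vs 10 = False. Stack: [False]
POP_JUMP_IF_FALSE → pop False; jump. Stack: []
LOAD_FAST_LOAD_FAST a,r → push 5,10. Stack: [5, 10]
BINARY_OP - → 5 - 10 = -5. Stack: [-5]
LOAD_FAST a → push 5. Stack: [-5, 5]
BINARY_OP | → -5 | 5 = -1. Stack: [-1]
STORE_FAST y → y=-1. Stack: []
LOAD_FAST r → push 10. Stack: [10]
LOAD_CONST → push 10. Stack: [10, 10]
BINARY_OP * → 10 * 10 = 100. Stack: [100]
STORE_FAST q → q=100. Stack: []
LOAD_FAST y → push -1. Stack: [-1]
RETURN_VALUE → return -1.

-1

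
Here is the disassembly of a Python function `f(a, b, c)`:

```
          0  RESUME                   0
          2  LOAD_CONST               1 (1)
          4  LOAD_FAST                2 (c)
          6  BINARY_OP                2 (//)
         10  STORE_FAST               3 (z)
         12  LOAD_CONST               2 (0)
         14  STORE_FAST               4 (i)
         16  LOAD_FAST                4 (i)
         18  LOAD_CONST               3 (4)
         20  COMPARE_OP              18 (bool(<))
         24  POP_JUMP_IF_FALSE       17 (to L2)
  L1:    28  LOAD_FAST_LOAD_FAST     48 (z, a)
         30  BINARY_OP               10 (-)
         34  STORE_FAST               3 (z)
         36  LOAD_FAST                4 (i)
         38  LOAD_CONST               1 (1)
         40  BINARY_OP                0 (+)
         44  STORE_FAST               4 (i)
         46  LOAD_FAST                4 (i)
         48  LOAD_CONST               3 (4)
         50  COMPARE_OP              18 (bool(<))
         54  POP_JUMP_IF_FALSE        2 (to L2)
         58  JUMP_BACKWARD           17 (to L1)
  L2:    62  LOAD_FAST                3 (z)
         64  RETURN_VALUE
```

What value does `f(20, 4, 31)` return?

LOAD_CONST → push 1. Stack: [1]
LOAD_FAST c → push 31. Stack: [1, 31]
BINARY_OP // → 1 // 31 = 0. Stack: [0]
STORE_FAST z → z=0. Stack: []
LOAD_CONST → push 0. Stack: [0]
STORE_FAST i → i=0. Stack: []
LOAD_FAST i → push 0. Stack: [0]
LOAD_CONST → push 4. Stack: [0, 4]
COMPARE_OP bool(<) → 0 vs 4 = True. Stack: [True]
POP_JUMP_IF_FALSE → pop True; no jump. Stack: []
LOAD_FAST_LOAD_FAST z,a → push 0,20. Stack: [0, 20]
BINARY_OP - → 0 - 20 = -20. Stack: [-20]
STORE_FAST z → z=-20. Stack: []
LOAD_FAST i → push 0. Stack: [0]
LOAD_CONST → push 1. Stack: [0, 1]
BINARY_OP + → 0 + 1 = 1. Stack: [1]
STORE_FAST i → i=1. Stack: []
LOAD_FAST i → push 1. Stack: [1]
LOAD_CONST → push 4. Stack: [1, 4]
COMPARE_OP bool(<) → 1 vs 4 = True. Stack: [True]
POP_JUMP_IF_FALSE → pop True; no jump. Stack: []
LOAD_FAST_LOAD_FAST z,a → push -20,20. Stack: [-20, 20]
BINARY_OP - → -20 - 20 = -40. Stack: [-40]
STORE_FAST z → z=-40. Stack: []
LOAD_FAST i → push 1. Stack: [1]
LOAD_CONST → push 1. Stack: [1, 1]
BINARY_OP + → 1 + 1 = 2. Stack: [2]
STORE_FAST i → i=2. Stack: []
LOAD_FAST i → push 2. Stack: [2]
LOAD_CONST → push 4. Stack: [2, 4]
COMPARE_OP bool(<) → 2 vs 4 = True. Stack: [True]
POP_JUMP_IF_FALSE → pop True; no jump. Stack: []
LOAD_FAST_LOAD_FAST z,a → push -40,20. Stack: [-40, 20]
BINARY_OP - → -40 - 20 = -60. Stack: [-60]
STORE_FAST z → z=-60. Stack: []
LOAD_FAST i → push 2. Stack: [2]
LOAD_CONST → push 1. Stack: [2, 1]
BINARY_OP + → 2 + 1 = 3. Stack: [3]
STORE_FAST i → i=3. Stack: []
LOAD_FAST i → push 3. Stack: [3]
LOAD_CONST → push 4. Stack: [3, 4]
COMPARE_OP bool(<) → 3 vs 4 = True. Stack: [True]
POP_JUMP_IF_FALSE → pop True; no jump. Stack: []
LOAD_FAST_LOAD_FAST z,a → push -60,20. Stack: [-60, 20]
BINARY_OP - → -60 - 20 = -80. Stack: [-80]
STORE_FAST z → z=-80. Stack: []
LOAD_FAST i → push 3. Stack: [3]
LOAD_CONST → push 1. Stack: [3, 1]
BINARY_OP + → 3 + 1 = 4. Stack: [4]
STORE_FAST i → i=4. Stack: []
LOAD_FAST i → push 4. Stack: [4]
LOAD_CONST → push 4. Stack: [4, 4]
COMPARE_OP bool(<) → 4 vs 4 = False. Stack: [False]
POP_JUMP_IF_FALSE → pop False; jump. Stack: []
LOAD_FAST z → push -80. Stack: [-80]
RETURN_VALUE → return -80.

-80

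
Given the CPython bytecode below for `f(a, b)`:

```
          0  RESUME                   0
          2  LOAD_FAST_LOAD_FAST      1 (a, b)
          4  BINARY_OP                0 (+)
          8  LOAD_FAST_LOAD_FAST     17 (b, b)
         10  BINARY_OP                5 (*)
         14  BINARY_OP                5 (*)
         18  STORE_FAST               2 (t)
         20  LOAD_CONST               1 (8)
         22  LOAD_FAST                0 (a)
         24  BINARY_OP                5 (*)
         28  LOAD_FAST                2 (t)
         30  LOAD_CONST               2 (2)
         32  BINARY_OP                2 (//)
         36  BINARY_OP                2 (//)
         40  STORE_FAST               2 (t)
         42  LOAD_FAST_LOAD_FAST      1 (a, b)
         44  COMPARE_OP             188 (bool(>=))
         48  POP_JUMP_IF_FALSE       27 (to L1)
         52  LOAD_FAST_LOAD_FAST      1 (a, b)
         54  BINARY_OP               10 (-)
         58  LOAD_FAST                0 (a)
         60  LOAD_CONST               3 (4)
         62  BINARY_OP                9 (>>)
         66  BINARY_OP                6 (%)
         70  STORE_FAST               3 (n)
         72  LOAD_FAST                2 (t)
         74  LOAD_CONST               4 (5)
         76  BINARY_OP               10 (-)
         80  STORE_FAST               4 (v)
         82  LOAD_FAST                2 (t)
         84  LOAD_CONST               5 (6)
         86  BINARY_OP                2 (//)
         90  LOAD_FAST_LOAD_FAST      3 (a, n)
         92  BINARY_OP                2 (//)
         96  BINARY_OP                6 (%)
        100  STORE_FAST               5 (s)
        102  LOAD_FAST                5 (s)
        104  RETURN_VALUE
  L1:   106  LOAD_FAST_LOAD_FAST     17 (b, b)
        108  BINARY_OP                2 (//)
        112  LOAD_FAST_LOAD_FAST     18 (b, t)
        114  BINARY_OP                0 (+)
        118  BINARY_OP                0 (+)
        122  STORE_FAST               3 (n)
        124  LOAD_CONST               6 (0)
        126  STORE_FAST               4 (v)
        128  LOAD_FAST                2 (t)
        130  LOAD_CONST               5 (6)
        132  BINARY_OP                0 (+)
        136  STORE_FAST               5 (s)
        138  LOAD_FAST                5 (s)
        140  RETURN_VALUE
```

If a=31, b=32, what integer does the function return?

LOAD_FAST_LOAD_FAST a,b → push 31,32. Stack: [31, 32]
BINARY_OP + → 31 + 32 = 63. Stack: [63]
LOAD_FAST_LOAD_FAST b,b → push 32,32. Stack: [63, 32, 32]
BINARY_OP * → 32 * 32 = 1024. Stack: [63, 1024]
BINARY_OP * → 63 * 1024 = 64512. Stack: [64512]
STORE_FAST t → t=64512. Stack: []
LOAD_CONST → push 8. Stack: [8]
LOAD_FAST a → push 31. Stack: [8, 31]
BINARY_OP * → 8 * 31 = 248. Stack: [248]
LOAD_FAST t → push 64512. Stack: [248, 64512]
LOAD_CONST → push 2. Stack: [248, 64512, 2]
BINARY_OP // → 64512 // 2 = 32256. Stack: [248, 32256]
BINARY_OP // → 248 // 32256 = 0. Stack: [0]
STORE_FAST t → t=0. Stack: []
LOAD_FAST_LOAD_FAST a,b → push 31,32. Stack: [31, 32]
COMPARE_OP bool(>=) → 31 vs 32 = False. Stack: [False]
POP_JUMP_IF_FALSE → pop False; jump. Stack: []
LOAD_FAST_LOAD_FAST b,b → push 32,32. Stack: [32, 32]
BINARY_OP // → 32 // 32 = 1. Stack: [1]
LOAD_FAST_LOAD_FAST b,t → push 32,0. Stack: [1, 32, 0]
BINARY_OP + → 32 + 0 = 32. Stack: [1, 32]
BINARY_OP + → 1 + 32 = 33. Stack: [33]
STORE_FAST n → n=33. Stack: []
LOAD_CONST → push 0. Stack: [0]
STORE_FAST v → v=0. Stack: []
LOAD_FAST t → push 0. Stack: [0]
LOAD_CONST → push 6. Stack: [0, 6]
BINARY_OP + → 0 + 6 = 6. Stack: [6]
STORE_FAST s → s=6. Stack: []
LOAD_FAST s → push 6. Stack: [6]
RETURN_VALUE → return 6.

6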